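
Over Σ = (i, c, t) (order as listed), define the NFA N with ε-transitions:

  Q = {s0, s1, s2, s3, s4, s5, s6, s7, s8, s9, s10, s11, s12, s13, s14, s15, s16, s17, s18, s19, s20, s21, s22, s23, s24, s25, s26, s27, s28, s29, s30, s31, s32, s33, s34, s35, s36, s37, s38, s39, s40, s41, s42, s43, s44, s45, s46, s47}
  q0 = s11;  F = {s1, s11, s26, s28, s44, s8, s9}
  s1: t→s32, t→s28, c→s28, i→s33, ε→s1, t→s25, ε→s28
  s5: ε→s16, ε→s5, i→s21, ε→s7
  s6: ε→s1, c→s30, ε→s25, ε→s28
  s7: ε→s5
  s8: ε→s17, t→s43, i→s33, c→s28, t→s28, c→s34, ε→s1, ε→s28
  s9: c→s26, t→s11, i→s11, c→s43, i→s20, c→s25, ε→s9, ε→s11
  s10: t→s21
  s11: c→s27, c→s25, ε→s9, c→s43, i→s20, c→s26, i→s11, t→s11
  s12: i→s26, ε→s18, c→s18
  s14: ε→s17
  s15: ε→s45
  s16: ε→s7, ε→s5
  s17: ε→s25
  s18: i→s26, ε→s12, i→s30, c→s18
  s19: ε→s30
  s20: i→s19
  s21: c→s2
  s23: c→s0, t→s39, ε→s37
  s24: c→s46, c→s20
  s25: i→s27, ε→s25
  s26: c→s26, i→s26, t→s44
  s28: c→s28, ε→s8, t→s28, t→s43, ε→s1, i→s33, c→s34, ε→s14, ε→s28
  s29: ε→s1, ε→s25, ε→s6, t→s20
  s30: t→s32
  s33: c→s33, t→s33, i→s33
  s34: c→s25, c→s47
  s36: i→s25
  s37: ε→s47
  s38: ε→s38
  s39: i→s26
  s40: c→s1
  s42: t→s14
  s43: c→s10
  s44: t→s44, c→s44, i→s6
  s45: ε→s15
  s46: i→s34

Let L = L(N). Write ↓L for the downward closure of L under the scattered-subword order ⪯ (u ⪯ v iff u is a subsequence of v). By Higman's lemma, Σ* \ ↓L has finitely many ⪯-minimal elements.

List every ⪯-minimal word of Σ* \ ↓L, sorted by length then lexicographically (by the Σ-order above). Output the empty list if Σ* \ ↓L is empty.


Antichain: [ctii].

|Q|=48, |F|=7, |δ|=97 (35 ε).
min D↑ (5 st, q0=0, F={4}): 0:i→0,c→1,t→0 1:i→1,c→1,t→2 2:i→3,c→2,t→2 3:i→4,c→3,t→3 4:i→4,c→4,t→4 [Hopcroft].
'ctii': |S_i|=[23, 19, 18, 17, 2] end={s27,s33} — reject; 4/4 deletions ∈↓L.
1 minimals (antichain).


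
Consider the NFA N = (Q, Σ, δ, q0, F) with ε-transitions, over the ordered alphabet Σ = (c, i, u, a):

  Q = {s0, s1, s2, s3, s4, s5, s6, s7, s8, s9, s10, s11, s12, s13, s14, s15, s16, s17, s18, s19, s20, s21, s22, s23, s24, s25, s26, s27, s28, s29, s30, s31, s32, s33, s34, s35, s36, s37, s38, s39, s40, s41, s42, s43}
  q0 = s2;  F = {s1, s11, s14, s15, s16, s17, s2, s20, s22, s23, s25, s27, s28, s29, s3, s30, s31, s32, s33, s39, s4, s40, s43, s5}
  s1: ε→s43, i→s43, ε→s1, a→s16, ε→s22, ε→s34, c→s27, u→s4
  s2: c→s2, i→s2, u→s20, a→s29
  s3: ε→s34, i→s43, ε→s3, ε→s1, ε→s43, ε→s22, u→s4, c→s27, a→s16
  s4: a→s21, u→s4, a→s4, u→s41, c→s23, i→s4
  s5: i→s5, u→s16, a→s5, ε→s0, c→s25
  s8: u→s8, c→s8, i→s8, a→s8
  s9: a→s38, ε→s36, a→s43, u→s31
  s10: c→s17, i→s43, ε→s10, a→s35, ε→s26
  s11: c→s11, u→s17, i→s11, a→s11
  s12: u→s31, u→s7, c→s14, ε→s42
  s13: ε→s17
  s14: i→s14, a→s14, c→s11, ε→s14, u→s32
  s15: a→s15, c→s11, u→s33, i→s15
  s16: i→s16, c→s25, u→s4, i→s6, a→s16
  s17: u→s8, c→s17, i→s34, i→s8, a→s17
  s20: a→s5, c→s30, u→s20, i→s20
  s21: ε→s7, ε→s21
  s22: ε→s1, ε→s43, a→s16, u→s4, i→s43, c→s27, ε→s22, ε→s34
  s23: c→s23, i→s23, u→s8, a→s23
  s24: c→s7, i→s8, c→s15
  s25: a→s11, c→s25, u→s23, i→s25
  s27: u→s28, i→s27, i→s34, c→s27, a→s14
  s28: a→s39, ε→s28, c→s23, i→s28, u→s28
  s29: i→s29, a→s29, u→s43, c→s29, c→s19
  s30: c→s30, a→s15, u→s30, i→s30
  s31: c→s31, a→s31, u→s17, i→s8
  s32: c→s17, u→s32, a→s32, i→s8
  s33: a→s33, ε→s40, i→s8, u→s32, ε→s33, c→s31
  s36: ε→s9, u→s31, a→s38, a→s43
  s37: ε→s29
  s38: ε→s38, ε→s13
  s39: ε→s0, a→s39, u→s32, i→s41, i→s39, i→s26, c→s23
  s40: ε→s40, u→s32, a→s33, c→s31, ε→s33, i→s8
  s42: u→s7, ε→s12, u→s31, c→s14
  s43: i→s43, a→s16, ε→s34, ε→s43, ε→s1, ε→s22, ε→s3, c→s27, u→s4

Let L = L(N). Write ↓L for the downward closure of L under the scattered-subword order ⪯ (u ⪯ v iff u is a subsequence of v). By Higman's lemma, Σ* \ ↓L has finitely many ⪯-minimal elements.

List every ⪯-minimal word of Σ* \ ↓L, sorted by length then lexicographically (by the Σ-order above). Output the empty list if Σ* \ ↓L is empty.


Antichain: [ucaui, uacuu, auucu].

|Q|=44, |F|=24, |δ|=164 (38 ε).
min D↑ (21 st, q0=0, F={18}): 0:c→0,i→0,u→1,a→2 1:c→3,i→1,u→1,a→4 2:c→2,i→2,u→5,a→2 3:c→3,i→3,u→3,a→6 4:c→7,i→4,u→8,a→4 5:c→9,i→5,u→10,a→8 6:c→11,i→6,u→12,a→6 7:c→7,i→7,u→13,a→11 8:c→7,i→8,u→10,a→8 9:c→9,i→9,u→14,a→15 10:c→13,i→10,u→10,a→10 11:c→11,i→11,u→16,a→11 12:c→17,i→18,u→19,a→12 13:c→13,i→13,u→18,a→13 14:c→13,i→14,u→14,a→20 15:c→11,i→15,u→19,a→15 16:c→16,i→18,u→18,a→16 17:c→17,i→18,u→16,a→17 18:c→18,i→18,u→18,a→18 19:c→16,i→18,u→19,a→19 20:c→13,i→20,u→19,a→20 [Hopcroft].
'ucaui': |S_i|=[33, 30, 19, 15, 7, 2] end={s34,s8} — reject; 5/5 del acc.
'uacuu': N↓-sim [33, 30, 22, 7, 4, 1] end={s8} ∉↓L; 5/5 single-dels accept.
'auucu': |S_i|=[33, 30, 26, 13, 4, 1] end={s8} rej; 5/5 single-dels accept.
3 minimals (antichain).


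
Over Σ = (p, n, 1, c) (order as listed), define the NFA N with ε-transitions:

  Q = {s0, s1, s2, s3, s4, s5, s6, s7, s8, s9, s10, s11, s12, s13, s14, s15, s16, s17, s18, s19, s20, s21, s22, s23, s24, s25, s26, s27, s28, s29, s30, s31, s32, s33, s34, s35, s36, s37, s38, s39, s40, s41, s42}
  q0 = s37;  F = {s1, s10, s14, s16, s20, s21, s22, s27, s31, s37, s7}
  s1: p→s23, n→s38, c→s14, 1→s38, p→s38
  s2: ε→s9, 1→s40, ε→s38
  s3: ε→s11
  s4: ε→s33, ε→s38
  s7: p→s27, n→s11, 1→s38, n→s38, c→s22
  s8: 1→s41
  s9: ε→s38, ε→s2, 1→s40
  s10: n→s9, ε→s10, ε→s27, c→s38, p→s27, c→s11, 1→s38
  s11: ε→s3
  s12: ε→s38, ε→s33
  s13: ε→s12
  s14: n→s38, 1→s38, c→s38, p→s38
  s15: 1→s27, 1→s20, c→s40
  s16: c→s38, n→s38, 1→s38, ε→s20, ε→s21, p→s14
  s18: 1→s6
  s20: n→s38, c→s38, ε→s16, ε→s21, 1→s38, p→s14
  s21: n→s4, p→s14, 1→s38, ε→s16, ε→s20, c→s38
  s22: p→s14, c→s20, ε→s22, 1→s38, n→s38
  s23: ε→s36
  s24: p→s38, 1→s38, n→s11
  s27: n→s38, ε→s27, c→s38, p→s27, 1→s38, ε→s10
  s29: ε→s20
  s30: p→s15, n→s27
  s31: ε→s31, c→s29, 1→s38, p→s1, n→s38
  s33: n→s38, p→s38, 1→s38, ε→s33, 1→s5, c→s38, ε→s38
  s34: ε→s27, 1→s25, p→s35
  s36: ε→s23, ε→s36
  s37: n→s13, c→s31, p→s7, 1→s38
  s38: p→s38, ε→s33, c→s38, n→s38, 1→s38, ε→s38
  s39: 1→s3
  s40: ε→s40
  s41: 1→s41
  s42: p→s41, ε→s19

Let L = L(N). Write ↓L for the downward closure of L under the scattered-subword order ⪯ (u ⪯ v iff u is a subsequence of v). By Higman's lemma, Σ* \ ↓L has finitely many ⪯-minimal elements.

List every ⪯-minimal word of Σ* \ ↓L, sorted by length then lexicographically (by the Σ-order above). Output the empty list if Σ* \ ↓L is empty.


min(Σ*\↓L) = [n, 1, ppc, cpp, ccc].

|Q|=43, |F|=11, |δ|=107 (34 ε).
min D↑ (9 st, q0=0, F={2}): 0:p→1,n→2,1→2,c→3 1:p→4,n→2,1→2,c→5 2:p→2,n→2,1→2,c→2 3:p→6,n→2,1→2,c→7 4:p→4,n→2,1→2,c→2 5:p→8,n→2,1→2,c→7 6:p→2,n→2,1→2,c→8 7:p→8,n→2,1→2,c→2 8:p→2,n→2,1→2,c→2.
'n': |S_i|=[25, 11] end={s11,s12,s13,s2,s3,s33,s38,s4,s40,s5,s9} rej; 1/1 single-dels accept.
'1': |S_i|=[25, 4] end={s33,s38,s40,s5} rej; 1/1 single-dels accept.
'ppc': |S_i|=[25, 20, 13, 5] end={s11,s3,s33,s38,s5} — reject; 3/3 del acc.
'cpp': N↓-sim [25, 16, 7, 5] end={s23,s33,s36,s38,s5} — reject; 3/3 deletions ∈↓L.
'ccc': N↓-sim [25, 16, 9, 3] end={s33,s38,s5} ∉↓L; 3/3 deletions ∈↓L.
5 minimals (antichain).


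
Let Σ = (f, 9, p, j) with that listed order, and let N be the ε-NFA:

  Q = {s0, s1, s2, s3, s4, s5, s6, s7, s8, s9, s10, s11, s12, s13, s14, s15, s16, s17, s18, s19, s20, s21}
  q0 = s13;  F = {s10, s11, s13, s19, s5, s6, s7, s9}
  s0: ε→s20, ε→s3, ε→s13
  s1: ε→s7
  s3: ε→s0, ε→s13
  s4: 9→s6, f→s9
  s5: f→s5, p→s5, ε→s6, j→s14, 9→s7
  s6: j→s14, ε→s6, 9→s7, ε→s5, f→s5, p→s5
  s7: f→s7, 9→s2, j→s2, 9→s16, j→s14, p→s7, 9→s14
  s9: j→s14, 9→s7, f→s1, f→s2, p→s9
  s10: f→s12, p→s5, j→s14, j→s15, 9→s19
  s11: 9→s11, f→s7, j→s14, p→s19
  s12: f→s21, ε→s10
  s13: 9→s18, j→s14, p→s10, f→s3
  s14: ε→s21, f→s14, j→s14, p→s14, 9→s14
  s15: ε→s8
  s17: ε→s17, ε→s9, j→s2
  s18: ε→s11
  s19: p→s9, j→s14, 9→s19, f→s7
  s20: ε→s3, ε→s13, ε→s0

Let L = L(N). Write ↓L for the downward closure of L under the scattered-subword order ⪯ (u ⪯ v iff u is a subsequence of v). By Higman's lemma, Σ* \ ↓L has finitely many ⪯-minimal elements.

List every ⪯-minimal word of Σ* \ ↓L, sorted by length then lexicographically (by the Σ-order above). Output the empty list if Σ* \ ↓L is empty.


|Q|=22, |F|=8, |δ|=63 (18 ε).
min D↑ (8 st, q0=0, F={3}): 0:f→0,9→1,p→2,j→3 1:f→4,9→1,p→5,j→3 2:f→2,9→5,p→6,j→3 3:f→3,9→3,p→3,j→3 4:f→4,9→3,p→4,j→3 5:f→4,9→5,p→7,j→3 6:f→6,9→4,p→6,j→3 7:f→4,9→4,p→7,j→3 [Hopcroft].
'j': run [20, 5] end={s14,s15,s2,s21,s8} rej; 1/1 single-dels accept.
'9f9': N↓-sim [20, 10, 6, 4] end={s14,s16,s2,s21} ∉↓L; 3/3 del acc.
'pp99': run [20, 14, 9, 5, 4] end={s14,s16,s2,s21} rej; 4/4 del acc.
3 obstructions.

Antichain: [j, 9f9, pp99].


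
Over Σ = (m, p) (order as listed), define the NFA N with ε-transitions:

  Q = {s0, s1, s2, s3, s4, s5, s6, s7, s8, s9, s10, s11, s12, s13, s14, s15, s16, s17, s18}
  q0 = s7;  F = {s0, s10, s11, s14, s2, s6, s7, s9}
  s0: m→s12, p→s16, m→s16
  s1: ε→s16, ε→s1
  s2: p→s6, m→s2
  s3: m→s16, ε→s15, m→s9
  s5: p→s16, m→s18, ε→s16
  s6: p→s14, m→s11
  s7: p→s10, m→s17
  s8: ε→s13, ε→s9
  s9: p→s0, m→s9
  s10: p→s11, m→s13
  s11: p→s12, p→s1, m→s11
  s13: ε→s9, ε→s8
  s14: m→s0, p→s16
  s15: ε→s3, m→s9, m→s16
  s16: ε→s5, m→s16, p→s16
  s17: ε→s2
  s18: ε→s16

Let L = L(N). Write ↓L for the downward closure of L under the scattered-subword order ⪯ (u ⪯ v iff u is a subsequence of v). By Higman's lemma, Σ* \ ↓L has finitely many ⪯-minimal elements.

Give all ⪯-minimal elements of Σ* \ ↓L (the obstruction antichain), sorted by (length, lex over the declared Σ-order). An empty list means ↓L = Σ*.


A = [ppp, mpmp, pmpm, mppmm].

|Q|=19, |F|=8, |δ|=38 (12 ε).
min D↑ (9 st, q0=0, F={8}): 0:m→1,p→2 1:m→1,p→3 2:m→4,p→5 3:m→5,p→6 4:m→4,p→7 5:m→5,p→8 6:m→7,p→8 7:m→8,p→8 8:m→8,p→8.
'ppp': run [16, 13, 8, 5] end={s1,s12,s16,s18,s5} — reject; 3/3 del acc.
'mpmp': N↓-sim [16, 14, 9, 7, 5] end={s1,s12,s16,s18,s5} rej; 4/4 single-dels accept.
'pmpm': N↓-sim [16, 13, 10, 6, 4] end={s12,s16,s18,s5} rej; 4/4 single-dels accept.
'mppmm': |S_i|=[16, 14, 9, 7, 5, 4] end={s12,s16,s18,s5} rej; 5/5 del acc.
4 obstructions.


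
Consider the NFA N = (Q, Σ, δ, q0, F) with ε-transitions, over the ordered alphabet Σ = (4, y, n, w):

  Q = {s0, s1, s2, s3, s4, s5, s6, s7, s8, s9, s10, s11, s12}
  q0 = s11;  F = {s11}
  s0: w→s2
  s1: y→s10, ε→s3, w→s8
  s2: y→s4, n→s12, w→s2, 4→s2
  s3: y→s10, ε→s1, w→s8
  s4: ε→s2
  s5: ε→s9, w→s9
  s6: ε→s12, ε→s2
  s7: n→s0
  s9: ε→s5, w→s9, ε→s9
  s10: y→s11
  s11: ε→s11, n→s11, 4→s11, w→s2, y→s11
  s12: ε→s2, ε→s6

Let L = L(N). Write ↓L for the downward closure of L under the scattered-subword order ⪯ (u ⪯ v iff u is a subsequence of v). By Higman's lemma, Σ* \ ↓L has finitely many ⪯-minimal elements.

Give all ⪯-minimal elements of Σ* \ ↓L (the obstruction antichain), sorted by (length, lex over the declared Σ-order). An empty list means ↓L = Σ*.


min(Σ*\↓L) = [w].

|Q|=13, |F|=1, |δ|=28 (11 ε).
min D↑ (2 st, q0=0, F={1}): 0:4→0,y→0,n→0,w→1 1:4→1,y→1,n→1,w→1 [Hopcroft].
'w': |S_i|=[5, 4] end={s12,s2,s4,s6} — reject; 1/1 deletions ∈↓L.
1 words, ⪯-incomp.


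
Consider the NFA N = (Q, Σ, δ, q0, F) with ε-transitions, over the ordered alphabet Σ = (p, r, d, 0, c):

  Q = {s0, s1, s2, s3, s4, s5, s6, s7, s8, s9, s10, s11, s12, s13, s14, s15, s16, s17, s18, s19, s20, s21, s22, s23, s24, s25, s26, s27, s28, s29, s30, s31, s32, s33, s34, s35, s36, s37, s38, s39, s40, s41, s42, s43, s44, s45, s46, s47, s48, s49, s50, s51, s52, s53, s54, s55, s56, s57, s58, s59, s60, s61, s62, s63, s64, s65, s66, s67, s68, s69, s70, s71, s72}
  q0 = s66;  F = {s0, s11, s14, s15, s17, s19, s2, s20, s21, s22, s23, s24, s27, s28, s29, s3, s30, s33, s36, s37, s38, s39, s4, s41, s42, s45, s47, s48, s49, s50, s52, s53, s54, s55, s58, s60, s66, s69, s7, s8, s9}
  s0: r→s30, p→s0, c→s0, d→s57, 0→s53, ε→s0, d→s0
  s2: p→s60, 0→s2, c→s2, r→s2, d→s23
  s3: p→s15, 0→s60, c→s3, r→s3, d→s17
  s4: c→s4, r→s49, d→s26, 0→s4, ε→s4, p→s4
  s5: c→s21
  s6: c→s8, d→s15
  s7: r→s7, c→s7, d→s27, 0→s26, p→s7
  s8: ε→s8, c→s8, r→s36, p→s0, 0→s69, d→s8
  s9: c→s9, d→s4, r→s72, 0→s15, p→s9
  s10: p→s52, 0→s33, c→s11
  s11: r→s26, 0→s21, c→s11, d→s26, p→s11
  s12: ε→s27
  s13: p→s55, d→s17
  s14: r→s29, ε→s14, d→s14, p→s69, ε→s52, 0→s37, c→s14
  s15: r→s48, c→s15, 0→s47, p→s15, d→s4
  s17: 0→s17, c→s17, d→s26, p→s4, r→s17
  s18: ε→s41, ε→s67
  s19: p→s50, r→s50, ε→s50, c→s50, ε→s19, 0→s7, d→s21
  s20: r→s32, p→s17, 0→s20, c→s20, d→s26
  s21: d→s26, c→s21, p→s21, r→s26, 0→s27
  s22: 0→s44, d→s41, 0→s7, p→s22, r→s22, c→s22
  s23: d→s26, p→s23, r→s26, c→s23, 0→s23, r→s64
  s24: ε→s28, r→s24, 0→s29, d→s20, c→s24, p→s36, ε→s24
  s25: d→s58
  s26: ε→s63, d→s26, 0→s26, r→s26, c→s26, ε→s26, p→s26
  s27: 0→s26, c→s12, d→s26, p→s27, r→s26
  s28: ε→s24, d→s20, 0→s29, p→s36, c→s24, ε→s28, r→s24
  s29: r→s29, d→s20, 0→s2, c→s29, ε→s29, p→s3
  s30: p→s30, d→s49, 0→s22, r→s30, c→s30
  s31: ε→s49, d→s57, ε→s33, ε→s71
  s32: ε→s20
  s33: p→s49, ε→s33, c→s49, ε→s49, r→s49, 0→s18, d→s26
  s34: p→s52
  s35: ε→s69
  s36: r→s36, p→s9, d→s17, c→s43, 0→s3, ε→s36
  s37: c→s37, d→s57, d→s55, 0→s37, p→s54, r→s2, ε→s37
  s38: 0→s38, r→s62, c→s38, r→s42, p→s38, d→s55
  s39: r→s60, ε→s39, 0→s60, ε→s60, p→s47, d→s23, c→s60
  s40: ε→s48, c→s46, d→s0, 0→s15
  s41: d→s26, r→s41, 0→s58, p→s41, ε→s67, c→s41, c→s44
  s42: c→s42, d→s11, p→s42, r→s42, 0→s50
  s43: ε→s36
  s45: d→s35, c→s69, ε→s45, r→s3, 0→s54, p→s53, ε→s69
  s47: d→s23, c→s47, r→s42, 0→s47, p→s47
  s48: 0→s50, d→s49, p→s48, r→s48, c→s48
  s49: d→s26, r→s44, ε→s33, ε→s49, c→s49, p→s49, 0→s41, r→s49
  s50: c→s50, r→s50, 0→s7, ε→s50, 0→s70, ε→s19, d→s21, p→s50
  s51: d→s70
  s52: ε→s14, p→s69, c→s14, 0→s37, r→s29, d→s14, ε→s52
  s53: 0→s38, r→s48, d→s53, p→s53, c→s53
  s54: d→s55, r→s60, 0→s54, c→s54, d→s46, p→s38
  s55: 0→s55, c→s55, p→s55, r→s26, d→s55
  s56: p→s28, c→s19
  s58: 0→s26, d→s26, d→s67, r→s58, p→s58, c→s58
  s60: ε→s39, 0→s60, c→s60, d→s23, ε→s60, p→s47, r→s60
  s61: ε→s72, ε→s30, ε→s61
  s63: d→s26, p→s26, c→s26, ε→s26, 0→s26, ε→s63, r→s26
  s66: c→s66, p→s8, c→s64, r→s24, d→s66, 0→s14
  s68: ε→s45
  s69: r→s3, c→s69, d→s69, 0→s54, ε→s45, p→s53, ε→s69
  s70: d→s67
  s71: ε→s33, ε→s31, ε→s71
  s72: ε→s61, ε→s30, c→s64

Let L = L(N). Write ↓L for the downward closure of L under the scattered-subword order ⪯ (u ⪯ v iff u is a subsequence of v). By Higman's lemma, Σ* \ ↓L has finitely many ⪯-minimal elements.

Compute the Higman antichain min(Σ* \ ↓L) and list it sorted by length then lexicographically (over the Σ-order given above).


|Q|=73, |F|=41, |δ|=299 (54 ε).
min D↑ (36 st, q0=0, F={16}): 0:p→1,r→2,d→0,0→3,c→0 1:p→4,r→5,d→1,0→6,c→1 2:p→5,r→2,d→7,0→8,c→2 3:p→6,r→8,d→3,0→9,c→3 4:p→4,r→10,d→4,0→11,c→4 5:p→12,r→5,d→13,0→14,c→5 6:p→11,r→14,d→6,0→15,c→6 7:p→13,r→7,d→16,0→7,c→7 8:p→14,r→8,d→7,0→17,c→8 9:p→15,r→17,d→18,0→9,c→9 10:p→10,r→10,d→19,0→20,c→10 11:p→11,r→21,d→11,0→22,c→11 12:p→12,r→10,d→23,0→24,c→12 13:p→23,r→13,d→16,0→13,c→13 14:p→24,r→14,d→13,0→25,c→14 15:p→22,r→25,d→18,0→15,c→15 16:p→16,r→16,d→16,0→16,c→16 17:p→25,r→17,d→26,0→17,c→17 18:p→18,r→16,d→18,0→18,c→18 19:p→19,r→19,d→16,0→27,c→19 20:p→20,r→20,d→27,0→28,c→20 21:p→21,r→21,d→19,0→29,c→21 22:p→22,r→30,d→18,0→22,c→22 23:p→23,r→19,d→16,0→23,c→23 24:p→24,r→21,d→23,0→31,c→24 25:p→31,r→25,d→26,0→25,c→25 26:p→26,r→16,d→16,0→26,c→26 27:p→27,r→27,d→16,0→32,c→27 28:p→28,r→28,d→33,0→16,c→28 29:p→29,r→29,d→34,0→28,c→29 30:p→30,r→30,d→35,0→29,c→30 31:p→31,r→30,d→26,0→31,c→31 32:p→32,r→32,d→16,0→16,c→32 33:p→33,r→16,d→16,0→16,c→33 34:p→34,r→16,d→16,0→33,c→34 35:p→35,r→16,d→16,0→34,c→35 [Hopcroft].
'rdd': N↓-sim [57, 42, 19, 3] end={s26,s63,s67} — reject; 3/3 deletions ∈↓L.
'00dr': run [57, 46, 35, 12, 3] end={s26,s63,s64} ∉↓L; 4/4 single-dels accept.
'ppr000': |S_i|=[57, 47, 35, 25, 15, 9, 2] end={s26,s63} rej; 6/6 single-dels accept.
3 words, ⪯-incomp.

Antichain: [rdd, 00dr, ppr000].


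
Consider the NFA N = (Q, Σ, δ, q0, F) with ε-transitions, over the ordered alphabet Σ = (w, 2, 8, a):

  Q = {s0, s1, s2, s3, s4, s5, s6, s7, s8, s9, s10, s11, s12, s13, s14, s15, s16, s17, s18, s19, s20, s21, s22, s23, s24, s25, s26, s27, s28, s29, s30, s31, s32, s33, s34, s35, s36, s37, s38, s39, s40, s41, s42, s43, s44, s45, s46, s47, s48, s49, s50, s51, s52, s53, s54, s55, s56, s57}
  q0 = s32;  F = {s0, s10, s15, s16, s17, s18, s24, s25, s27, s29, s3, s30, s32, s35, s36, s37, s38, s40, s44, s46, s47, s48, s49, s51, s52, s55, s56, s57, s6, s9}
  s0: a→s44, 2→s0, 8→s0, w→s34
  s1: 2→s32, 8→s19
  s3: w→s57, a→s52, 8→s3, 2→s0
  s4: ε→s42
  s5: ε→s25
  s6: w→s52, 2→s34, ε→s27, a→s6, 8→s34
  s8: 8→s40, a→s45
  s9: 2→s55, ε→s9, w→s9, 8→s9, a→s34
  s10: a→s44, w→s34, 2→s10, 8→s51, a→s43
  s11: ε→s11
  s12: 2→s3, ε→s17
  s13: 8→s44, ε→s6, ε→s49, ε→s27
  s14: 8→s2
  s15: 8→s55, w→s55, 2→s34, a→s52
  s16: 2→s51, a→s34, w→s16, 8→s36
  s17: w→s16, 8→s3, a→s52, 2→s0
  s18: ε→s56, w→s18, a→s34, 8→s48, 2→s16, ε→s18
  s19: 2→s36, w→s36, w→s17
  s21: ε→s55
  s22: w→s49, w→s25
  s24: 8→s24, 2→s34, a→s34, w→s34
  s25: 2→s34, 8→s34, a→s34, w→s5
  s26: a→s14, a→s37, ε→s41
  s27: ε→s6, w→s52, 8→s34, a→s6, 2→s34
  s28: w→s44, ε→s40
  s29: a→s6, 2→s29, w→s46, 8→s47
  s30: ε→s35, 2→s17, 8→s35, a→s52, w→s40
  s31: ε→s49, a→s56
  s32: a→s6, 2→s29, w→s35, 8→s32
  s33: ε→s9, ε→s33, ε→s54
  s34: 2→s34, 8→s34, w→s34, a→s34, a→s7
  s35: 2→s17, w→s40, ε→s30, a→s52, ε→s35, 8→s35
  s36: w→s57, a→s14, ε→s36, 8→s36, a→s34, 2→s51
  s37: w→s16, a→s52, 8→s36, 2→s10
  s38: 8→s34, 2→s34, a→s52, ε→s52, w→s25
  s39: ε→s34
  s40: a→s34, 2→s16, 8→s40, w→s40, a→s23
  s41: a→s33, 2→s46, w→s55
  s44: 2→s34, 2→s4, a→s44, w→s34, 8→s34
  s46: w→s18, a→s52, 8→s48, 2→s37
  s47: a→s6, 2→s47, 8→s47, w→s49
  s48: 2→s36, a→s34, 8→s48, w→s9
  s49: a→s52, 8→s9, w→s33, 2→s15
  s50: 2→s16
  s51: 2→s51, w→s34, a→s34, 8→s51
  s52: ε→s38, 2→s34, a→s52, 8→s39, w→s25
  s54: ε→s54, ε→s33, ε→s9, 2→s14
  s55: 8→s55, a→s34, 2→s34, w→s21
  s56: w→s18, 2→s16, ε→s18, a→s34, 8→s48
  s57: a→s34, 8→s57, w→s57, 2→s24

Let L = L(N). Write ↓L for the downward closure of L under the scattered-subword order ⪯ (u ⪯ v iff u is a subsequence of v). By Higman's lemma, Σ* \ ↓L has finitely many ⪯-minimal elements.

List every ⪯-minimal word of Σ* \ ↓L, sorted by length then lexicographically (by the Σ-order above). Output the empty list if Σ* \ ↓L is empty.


|Q|=58, |F|=30, |δ|=180 (30 ε).
min D↑ (27 st, q0=0, F={9}): 0:w→1,2→2,8→0,a→3 1:w→4,2→5,8→1,a→6 2:w→7,2→2,8→8,a→3 3:w→6,2→9,8→9,a→3 4:w→4,2→10,8→4,a→9 5:w→10,2→11,8→12,a→6 6:w→13,2→9,8→9,a→6 7:w→14,2→15,8→16,a→6 8:w→17,2→8,8→8,a→3 9:w→9,2→9,8→9,a→9 10:w→10,2→18,8→19,a→9 11:w→9,2→11,8→11,a→20 12:w→21,2→11,8→12,a→6 13:w→13,2→9,8→9,a→9 14:w→14,2→10,8→16,a→9 15:w→10,2→22,8→19,a→6 16:w→23,2→19,8→16,a→9 17:w→23,2→24,8→23,a→6 18:w→9,2→18,8→18,a→9 19:w→21,2→18,8→19,a→9 20:w→9,2→9,8→9,a→20 21:w→21,2→25,8→21,a→9 22:w→9,2→22,8→18,a→20 23:w→23,2→26,8→23,a→9 24:w→26,2→9,8→26,a→6 25:w→9,2→9,8→25,a→9 26:w→26,2→9,8→26,a→9 (ε-aug+det+¬).
'a2': run [43, 16, 4] end={s34,s4,s42,s7} rej; 2/2 single-dels accept.
'a8': |S_i|=[43, 16, 4] end={s2,s34,s39,s7} rej; 2/2 single-dels accept.
'wwa': N↓-sim [43, 38, 21, 5] end={s14,s2,s23,s34,s7} — reject; 3/3 deletions ∈↓L.
'w22w': run [43, 38, 26, 10, 2] end={s34,s7} ∉↓L; 4/4 del acc.
'2w8a': run [43, 38, 31, 13, 4] end={s14,s2,s34,s7} ∉↓L; 4/4 del acc.
'28w22': |S_i|=[43, 38, 29, 18, 13, 2] end={s34,s7} rej; 5/5 deletions ∈↓L.
6 words, ⪯-incomp.

A = [a2, a8, wwa, w22w, 2w8a, 28w22].


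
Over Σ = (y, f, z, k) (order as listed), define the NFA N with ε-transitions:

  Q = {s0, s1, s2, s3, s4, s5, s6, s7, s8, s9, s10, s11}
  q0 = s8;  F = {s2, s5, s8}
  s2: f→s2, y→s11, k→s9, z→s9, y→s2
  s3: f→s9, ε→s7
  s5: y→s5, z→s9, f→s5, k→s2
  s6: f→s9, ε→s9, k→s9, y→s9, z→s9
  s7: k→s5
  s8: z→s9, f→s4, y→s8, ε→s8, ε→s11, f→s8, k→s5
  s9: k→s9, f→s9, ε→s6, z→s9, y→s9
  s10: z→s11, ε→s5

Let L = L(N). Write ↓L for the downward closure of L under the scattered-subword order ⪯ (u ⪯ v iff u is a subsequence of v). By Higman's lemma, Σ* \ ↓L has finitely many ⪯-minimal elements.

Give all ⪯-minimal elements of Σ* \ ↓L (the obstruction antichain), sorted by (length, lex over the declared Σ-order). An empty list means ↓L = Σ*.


|Q|=12, |F|=3, |δ|=31 (6 ε).
min D↑ (4 st, q0=0, F={1}): 0:y→0,f→0,z→1,k→2 1:y→1,f→1,z→1,k→1 2:y→2,f→2,z→1,k→3 3:y→3,f→3,z→1,k→1.
'z': run [7, 2] end={s6,s9} rej; 1/1 single-dels accept.
'kkk': |S_i|=[7, 5, 4, 2] end={s6,s9} ∉↓L; 3/3 del acc.
2 minimals (antichain).

A = [z, kkk].


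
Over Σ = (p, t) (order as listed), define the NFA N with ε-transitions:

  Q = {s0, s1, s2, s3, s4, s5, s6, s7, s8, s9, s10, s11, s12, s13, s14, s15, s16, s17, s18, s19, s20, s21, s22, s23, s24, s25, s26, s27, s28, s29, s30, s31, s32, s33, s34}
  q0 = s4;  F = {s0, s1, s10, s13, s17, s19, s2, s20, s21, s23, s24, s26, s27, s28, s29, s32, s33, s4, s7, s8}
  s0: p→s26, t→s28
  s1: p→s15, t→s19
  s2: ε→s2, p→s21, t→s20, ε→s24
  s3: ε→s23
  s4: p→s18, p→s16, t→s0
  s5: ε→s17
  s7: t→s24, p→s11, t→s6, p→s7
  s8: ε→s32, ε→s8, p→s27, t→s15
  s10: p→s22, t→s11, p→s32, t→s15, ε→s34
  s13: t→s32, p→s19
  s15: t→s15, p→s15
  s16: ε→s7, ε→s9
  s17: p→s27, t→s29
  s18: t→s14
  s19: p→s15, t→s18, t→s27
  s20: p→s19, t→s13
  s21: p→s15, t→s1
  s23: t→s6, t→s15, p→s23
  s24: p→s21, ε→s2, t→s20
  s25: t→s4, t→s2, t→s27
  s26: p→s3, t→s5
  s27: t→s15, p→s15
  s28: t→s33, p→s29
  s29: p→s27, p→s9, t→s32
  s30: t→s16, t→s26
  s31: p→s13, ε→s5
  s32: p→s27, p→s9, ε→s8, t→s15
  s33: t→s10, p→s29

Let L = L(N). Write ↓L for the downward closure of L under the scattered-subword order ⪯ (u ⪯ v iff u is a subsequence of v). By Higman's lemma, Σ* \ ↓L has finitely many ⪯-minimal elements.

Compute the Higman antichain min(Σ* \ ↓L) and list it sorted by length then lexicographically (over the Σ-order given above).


|Q|=35, |F|=20, |δ|=70 (12 ε).
min D↑ (19 st, q0=0, F={12}): 0:p→1,t→2 1:p→1,t→3 2:p→4,t→5 3:p→6,t→7 4:p→8,t→9 5:p→10,t→11 6:p→12,t→13 7:p→14,t→15 8:p→8,t→12 9:p→16,t→10 10:p→16,t→17 11:p→10,t→18 12:p→12,t→12 13:p→12,t→14 14:p→12,t→16 15:p→14,t→17 16:p→12,t→12 17:p→16,t→12 18:p→17,t→12.
'ptpp': N↓-sim [31, 25, 18, 8, 1] end={s15} ∉↓L; 4/4 del acc.
'tppt': |S_i|=[31, 28, 18, 6, 2] end={s15,s6} ∉↓L; 4/4 single-dels accept.
'ttppp': |S_i|=[31, 28, 21, 10, 3, 1] end={s15} — reject; 5/5 deletions ∈↓L.
'ttptt': N↓-sim [31, 28, 21, 10, 7, 2] end={s14,s15} ∉↓L; 5/5 single-dels accept.
'ttttt': N↓-sim [31, 28, 21, 15, 11, 3] end={s11,s14,s15} — reject; 5/5 single-dels accept.
5 words, ⪯-incomp.

Antichain: [ptpp, tppt, ttppp, ttptt, ttttt].


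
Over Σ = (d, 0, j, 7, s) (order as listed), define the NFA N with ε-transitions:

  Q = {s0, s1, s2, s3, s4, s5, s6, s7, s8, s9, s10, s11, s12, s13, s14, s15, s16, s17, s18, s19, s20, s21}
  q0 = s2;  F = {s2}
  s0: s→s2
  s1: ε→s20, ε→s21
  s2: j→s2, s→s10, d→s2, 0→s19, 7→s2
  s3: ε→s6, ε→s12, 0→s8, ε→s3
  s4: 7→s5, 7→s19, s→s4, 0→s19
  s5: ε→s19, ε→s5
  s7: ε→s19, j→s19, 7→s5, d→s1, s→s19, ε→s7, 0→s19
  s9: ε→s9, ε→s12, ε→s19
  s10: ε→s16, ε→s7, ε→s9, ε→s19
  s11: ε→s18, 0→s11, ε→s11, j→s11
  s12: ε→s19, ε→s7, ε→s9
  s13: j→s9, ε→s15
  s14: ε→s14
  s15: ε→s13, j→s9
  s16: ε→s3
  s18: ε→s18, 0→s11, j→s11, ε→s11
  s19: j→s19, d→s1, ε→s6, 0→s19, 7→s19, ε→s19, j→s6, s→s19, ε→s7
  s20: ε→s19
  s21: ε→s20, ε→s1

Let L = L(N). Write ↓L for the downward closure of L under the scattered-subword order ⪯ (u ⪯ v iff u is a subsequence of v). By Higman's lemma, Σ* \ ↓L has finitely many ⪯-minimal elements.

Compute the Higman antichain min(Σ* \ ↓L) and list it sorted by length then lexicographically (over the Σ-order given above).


A = [0, s].

|Q|=22, |F|=1, |δ|=61 (33 ε).
min D↑ (2 st, q0=0, F={1}): 0:d→0,0→1,j→0,7→0,s→1 1:d→1,0→1,j→1,7→1,s→1 [Hopcroft].
'0': |S_i|=[14, 8] end={s1,s19,s20,s21,s5,s6,s7,s8} ∉↓L; 1/1 deletions ∈↓L.
's': N↓-sim [14, 13] end={s1,s10,s12,s16,s19,s20,s21,s3,s5,s6,s7,s8,…} ∉↓L; 1/1 single-dels accept.
2 words, ⪯-incomp.


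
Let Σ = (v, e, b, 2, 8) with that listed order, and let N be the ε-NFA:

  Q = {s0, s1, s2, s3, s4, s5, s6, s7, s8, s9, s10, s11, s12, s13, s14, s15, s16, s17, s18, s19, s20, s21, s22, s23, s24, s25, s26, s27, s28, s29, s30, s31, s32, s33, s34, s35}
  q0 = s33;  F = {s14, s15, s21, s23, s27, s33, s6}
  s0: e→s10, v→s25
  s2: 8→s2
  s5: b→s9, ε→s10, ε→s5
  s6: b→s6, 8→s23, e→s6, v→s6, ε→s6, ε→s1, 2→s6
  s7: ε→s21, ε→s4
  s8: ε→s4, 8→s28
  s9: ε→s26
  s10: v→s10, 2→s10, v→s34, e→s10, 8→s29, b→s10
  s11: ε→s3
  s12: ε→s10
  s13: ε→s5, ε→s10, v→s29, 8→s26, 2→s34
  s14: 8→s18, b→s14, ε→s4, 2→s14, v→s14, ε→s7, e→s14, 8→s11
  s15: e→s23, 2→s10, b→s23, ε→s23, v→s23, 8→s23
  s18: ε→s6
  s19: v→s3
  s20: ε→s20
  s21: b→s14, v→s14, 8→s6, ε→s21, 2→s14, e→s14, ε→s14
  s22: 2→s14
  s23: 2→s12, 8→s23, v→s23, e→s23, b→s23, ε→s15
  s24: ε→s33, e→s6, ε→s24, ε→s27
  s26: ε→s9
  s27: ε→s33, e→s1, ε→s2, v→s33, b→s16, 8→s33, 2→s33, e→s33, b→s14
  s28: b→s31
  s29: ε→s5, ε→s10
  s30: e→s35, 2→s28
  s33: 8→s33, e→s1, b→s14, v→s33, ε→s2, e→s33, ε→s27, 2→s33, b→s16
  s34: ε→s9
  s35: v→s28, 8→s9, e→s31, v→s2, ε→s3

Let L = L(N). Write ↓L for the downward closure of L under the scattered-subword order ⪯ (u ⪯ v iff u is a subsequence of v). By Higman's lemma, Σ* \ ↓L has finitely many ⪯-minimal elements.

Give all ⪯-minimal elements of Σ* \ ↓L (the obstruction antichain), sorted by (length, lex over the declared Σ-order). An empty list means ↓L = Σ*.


|Q|=36, |F|=7, |δ|=96 (32 ε).
min D↑ (5 st, q0=0, F={4}): 0:v→0,e→0,b→1,2→0,8→0 1:v→1,e→1,b→1,2→1,8→2 2:v→2,e→2,b→2,2→2,8→3 3:v→3,e→3,b→3,2→4,8→3 4:v→4,e→4,b→4,2→4,8→4 (ε-aug+det+¬).
'b882': |S_i|=[22, 19, 14, 9, 7] end={s10,s12,s26,s29,s34,s5,s9} ∉↓L; 4/4 del acc.
1 minimals (antichain).

Antichain: [b882].


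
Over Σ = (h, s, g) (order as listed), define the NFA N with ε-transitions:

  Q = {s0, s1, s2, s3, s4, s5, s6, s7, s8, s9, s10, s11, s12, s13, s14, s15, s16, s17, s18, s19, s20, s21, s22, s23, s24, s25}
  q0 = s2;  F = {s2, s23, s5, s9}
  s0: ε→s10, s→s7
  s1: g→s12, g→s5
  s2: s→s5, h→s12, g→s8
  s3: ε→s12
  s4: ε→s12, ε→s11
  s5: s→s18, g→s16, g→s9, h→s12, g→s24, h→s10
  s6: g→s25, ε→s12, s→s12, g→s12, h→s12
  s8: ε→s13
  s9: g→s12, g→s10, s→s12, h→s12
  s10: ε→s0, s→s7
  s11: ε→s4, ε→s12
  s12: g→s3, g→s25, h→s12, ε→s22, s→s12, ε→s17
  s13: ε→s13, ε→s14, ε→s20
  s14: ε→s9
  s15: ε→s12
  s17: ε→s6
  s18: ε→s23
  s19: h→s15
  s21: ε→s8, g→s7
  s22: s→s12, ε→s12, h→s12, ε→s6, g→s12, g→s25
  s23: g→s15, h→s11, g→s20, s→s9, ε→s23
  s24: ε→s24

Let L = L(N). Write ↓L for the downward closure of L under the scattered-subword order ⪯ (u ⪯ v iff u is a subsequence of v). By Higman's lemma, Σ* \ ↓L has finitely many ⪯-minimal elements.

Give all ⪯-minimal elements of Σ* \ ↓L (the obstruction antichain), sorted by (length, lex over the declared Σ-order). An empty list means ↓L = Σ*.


|Q|=26, |F|=4, |δ|=58 (23 ε).
min D↑ (5 st, q0=0, F={1}): 0:h→1,s→2,g→3 1:h→1,s→1,g→1 2:h→1,s→4,g→3 3:h→1,s→1,g→1 4:h→1,s→3,g→1 [Hopcroft].
'h': |S_i|=[23, 11] end={s0,s10,s11,s12,s17,s22,s25,s3,s4,s6,s7} ∉↓L; 1/1 single-dels accept.
'gs': run [23, 17, 7] end={s12,s17,s22,s25,s3,s6,s7} ∉↓L; 2/2 deletions ∈↓L.
'gg': run [23, 17, 9] end={s0,s10,s12,s17,s22,s25,s3,s6,s7} ∉↓L; 2/2 single-dels accept.
'ssg': N↓-sim [23, 19, 16, 11] end={s0,s10,s12,s15,s17,s20,s22,s25,s3,s6,s7} ∉↓L; 3/3 single-dels accept.
'ssss': |S_i|=[23, 19, 16, 10, 7] end={s12,s17,s22,s25,s3,s6,s7} — reject; 4/4 deletions ∈↓L.
5 words, ⪯-incomp.

Antichain: [h, gs, gg, ssg, ssss].


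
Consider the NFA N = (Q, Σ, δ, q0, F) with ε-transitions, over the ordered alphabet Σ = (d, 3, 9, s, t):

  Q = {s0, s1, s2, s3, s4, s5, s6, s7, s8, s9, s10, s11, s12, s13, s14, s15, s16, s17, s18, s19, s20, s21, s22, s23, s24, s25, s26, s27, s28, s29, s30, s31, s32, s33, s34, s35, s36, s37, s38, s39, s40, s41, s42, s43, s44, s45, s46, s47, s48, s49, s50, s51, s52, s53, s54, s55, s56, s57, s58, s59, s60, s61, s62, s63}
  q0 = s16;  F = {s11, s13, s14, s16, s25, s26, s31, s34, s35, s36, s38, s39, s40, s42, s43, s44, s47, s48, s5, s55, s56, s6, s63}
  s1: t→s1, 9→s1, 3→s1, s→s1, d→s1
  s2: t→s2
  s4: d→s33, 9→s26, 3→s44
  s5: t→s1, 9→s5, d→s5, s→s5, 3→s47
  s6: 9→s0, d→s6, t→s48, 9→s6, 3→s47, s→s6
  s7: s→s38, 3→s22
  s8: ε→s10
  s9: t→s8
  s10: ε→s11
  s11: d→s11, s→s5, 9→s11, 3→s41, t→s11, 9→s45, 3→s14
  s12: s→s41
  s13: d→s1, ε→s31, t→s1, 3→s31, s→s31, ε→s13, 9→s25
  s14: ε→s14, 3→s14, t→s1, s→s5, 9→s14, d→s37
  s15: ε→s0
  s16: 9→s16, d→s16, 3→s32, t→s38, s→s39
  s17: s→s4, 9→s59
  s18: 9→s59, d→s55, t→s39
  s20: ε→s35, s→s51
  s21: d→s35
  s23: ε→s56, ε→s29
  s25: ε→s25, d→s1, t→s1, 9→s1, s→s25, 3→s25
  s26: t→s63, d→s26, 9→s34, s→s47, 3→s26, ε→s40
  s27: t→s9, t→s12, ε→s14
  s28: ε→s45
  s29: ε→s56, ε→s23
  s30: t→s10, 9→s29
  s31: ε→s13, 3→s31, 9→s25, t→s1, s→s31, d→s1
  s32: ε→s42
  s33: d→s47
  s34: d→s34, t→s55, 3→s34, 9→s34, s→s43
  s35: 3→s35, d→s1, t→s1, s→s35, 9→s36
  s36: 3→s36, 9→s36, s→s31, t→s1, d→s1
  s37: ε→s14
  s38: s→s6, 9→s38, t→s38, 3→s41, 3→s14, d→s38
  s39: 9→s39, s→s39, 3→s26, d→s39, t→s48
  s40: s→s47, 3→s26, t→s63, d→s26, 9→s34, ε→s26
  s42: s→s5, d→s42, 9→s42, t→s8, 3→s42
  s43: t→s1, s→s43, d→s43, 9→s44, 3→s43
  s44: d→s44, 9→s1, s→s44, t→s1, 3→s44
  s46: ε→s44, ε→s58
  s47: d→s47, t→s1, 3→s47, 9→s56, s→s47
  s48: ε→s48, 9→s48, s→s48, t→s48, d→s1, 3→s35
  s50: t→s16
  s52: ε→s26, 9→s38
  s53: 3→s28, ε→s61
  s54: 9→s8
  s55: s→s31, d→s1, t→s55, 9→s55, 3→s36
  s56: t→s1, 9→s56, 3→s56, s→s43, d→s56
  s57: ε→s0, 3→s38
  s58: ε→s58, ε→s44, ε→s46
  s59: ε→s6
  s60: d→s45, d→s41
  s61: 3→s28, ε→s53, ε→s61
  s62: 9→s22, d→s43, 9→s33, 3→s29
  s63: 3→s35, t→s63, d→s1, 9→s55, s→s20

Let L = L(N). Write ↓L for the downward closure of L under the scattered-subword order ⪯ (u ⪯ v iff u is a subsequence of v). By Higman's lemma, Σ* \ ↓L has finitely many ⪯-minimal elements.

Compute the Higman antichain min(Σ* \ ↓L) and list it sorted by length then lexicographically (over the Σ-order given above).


|Q|=64, |F|=23, |δ|=187 (31 ε).
min D↑ (22 st, q0=0, F={11}): 0:d→0,3→1,9→0,s→2,t→3 1:d→1,3→1,9→1,s→4,t→5 2:d→2,3→6,9→2,s→2,t→7 3:d→3,3→8,9→3,s→9,t→3 4:d→4,3→10,9→4,s→4,t→11 5:d→5,3→8,9→5,s→4,t→5 6:d→6,3→6,9→12,s→10,t→13 7:d→11,3→14,9→7,s→7,t→7 8:d→8,3→8,9→8,s→4,t→11 9:d→9,3→10,9→9,s→9,t→7 10:d→10,3→10,9→15,s→10,t→11 11:d→11,3→11,9→11,s→11,t→11 12:d→12,3→12,9→12,s→16,t→17 13:d→11,3→14,9→17,s→14,t→13 14:d→11,3→14,9→18,s→14,t→11 15:d→15,3→15,9→15,s→16,t→11 16:d→16,3→16,9→19,s→16,t→11 17:d→11,3→18,9→17,s→20,t→17 18:d→11,3→18,9→18,s→20,t→11 19:d→19,3→19,9→11,s→19,t→11 20:d→11,3→20,9→21,s→20,t→11 21:d→11,3→21,9→11,s→21,t→11 (ε-aug+det+¬).
'3st': |S_i|=[33, 27, 13, 1] end={s1} rej; 3/3 del acc.
'std': N↓-sim [33, 22, 11, 1] end={s1} ∉↓L; 3/3 deletions ∈↓L.
't3t': |S_i|=[33, 26, 14, 1] end={s1} rej; 3/3 single-dels accept.
's39s99': run [33, 22, 17, 10, 6, 3, 1] end={s1} ∉↓L; 6/6 single-dels accept.
4 obstructions.

Antichain: [3st, std, t3t, s39s99].


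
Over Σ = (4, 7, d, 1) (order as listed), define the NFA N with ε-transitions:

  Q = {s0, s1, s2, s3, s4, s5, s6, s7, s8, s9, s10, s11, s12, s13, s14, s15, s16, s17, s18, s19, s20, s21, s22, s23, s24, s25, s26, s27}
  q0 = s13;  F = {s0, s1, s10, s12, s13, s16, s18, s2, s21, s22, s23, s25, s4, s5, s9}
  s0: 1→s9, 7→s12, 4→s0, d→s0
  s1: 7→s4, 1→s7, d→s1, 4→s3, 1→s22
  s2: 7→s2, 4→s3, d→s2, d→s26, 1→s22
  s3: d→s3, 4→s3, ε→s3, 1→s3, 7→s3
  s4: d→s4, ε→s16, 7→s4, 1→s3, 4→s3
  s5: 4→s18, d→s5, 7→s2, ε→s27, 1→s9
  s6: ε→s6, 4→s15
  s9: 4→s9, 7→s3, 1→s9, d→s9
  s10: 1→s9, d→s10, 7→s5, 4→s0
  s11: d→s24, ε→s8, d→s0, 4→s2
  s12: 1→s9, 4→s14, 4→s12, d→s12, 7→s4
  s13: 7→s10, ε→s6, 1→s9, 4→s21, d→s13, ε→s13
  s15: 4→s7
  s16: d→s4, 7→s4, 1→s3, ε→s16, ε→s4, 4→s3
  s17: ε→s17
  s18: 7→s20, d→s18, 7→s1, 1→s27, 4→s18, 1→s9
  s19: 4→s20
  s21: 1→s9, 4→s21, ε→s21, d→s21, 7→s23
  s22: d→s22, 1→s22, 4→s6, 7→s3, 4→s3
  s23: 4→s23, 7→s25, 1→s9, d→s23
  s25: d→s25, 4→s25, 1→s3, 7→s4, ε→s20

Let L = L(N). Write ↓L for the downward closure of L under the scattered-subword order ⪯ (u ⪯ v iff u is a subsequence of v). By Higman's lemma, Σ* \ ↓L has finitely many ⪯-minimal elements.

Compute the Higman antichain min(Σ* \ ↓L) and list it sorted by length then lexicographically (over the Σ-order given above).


|Q|=28, |F|=15, |δ|=88 (12 ε).
min D↑ (15 st, q0=0, F={7}): 0:4→1,7→2,d→0,1→3 1:4→1,7→4,d→1,1→3 2:4→5,7→6,d→2,1→3 3:4→3,7→7,d→3,1→3 4:4→4,7→8,d→4,1→3 5:4→5,7→9,d→5,1→3 6:4→10,7→11,d→6,1→3 7:4→7,7→7,d→7,1→7 8:4→8,7→12,d→8,1→7 9:4→9,7→12,d→9,1→3 10:4→10,7→13,d→10,1→3 11:4→7,7→11,d→11,1→14 12:4→7,7→12,d→12,1→7 13:4→7,7→12,d→13,1→14 14:4→7,7→7,d→14,1→14.
'17': run [23, 7, 1] end={s3} rej; 2/2 deletions ∈↓L.
'4771': run [23, 18, 14, 5, 1] end={s3} rej; 4/4 del acc.
'7774': run [23, 21, 18, 11, 4] end={s15,s3,s6,s7} — reject; 4/4 deletions ∈↓L.
3 obstructions.

A = [17, 4771, 7774].


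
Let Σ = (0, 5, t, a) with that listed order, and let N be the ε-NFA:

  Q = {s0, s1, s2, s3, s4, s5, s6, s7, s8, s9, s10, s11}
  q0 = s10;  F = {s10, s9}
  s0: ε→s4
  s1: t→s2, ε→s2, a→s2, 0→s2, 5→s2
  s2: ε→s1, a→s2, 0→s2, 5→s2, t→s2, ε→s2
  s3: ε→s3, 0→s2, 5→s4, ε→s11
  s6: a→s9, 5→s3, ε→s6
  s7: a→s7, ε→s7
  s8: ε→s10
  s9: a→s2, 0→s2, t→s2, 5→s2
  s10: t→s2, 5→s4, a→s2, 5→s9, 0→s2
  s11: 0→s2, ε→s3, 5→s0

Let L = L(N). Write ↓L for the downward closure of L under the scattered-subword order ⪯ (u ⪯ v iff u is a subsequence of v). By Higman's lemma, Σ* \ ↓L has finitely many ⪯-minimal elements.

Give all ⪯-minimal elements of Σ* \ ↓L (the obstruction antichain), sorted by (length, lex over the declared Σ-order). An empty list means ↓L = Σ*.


|Q|=12, |F|=2, |δ|=34 (10 ε).
min D↑ (3 st, q0=0, F={1}): 0:0→1,5→2,t→1,a→1 1:0→1,5→1,t→1,a→1 2:0→1,5→1,t→1,a→1 [Hopcroft].
'0': run [5, 2] end={s1,s2} ∉↓L; 1/1 del acc.
't': N↓-sim [5, 2] end={s1,s2} ∉↓L; 1/1 single-dels accept.
'a': run [5, 2] end={s1,s2} — reject; 1/1 del acc.
'55': run [5, 4, 2] end={s1,s2} — reject; 2/2 deletions ∈↓L.
4 minimals (antichain).

min(Σ*\↓L) = [0, t, a, 55].


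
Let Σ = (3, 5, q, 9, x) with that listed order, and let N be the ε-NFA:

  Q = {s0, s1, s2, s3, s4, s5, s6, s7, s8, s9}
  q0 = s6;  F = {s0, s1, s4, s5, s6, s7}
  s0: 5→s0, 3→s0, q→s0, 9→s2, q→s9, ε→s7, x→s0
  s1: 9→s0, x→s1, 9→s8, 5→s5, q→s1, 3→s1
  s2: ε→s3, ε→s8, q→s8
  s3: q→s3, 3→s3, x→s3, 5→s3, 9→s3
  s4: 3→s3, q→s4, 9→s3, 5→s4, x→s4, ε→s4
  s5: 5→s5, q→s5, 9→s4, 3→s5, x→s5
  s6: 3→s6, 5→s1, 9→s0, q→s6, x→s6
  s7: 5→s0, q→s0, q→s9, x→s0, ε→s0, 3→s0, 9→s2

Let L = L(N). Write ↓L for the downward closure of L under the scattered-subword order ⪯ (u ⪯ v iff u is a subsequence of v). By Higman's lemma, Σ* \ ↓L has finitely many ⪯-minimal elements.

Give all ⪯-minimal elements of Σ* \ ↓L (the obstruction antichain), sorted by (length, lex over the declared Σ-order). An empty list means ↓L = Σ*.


|Q|=10, |F|=6, |δ|=44 (5 ε).
min D↑ (6 st, q0=0, F={4}): 0:3→0,5→1,q→0,9→2,x→0 1:3→1,5→3,q→1,9→2,x→1 2:3→2,5→2,q→2,9→4,x→2 3:3→3,5→3,q→3,9→5,x→3 4:3→4,5→4,q→4,9→4,x→4 5:3→4,5→5,q→5,9→4,x→5 (ε-aug+det+¬).
'99': run [10, 7, 3] end={s2,s3,s8} rej; 2/2 deletions ∈↓L.
'5593': |S_i|=[10, 9, 8, 4, 1] end={s3} ∉↓L; 4/4 single-dels accept.
2 words, ⪯-incomp.

Antichain: [99, 5593].
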